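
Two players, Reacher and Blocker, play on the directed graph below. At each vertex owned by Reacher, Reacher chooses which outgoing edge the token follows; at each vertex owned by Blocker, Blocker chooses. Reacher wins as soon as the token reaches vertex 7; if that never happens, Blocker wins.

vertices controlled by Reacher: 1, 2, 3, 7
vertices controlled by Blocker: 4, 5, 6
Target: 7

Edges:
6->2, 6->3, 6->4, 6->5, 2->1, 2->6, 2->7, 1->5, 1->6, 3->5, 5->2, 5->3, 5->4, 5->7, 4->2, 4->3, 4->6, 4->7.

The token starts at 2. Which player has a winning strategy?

Reacher

A0 = {7}
A1: add {2} — 2 (Reacher) has 2→7.
A2 = A1; e.g. 1 (Reacher) has no edge into A1. Fixed point.
2 ∈ A1, so Reacher can force the target.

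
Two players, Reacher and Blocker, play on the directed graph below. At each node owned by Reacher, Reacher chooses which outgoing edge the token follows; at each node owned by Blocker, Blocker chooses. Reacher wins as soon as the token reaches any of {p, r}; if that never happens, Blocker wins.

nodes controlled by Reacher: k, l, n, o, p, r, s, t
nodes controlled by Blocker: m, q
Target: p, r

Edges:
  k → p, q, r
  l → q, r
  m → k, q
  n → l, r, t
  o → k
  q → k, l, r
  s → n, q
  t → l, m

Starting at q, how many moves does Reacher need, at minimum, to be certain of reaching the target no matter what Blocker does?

A0 = {p, r}
A1: add {k, l, n} — k (Reacher) has k→p; l (Reacher) has l→r; n (Reacher) has n→r.
A2: add {o, q, s, t} — o (Reacher) has o→k; q (Blocker): all of {k, l, r} already in; s (Reacher) has s→n; t (Reacher) has t→l.
q enters the attractor at level 2, so Reacher can force the target in 2 moves from there.

2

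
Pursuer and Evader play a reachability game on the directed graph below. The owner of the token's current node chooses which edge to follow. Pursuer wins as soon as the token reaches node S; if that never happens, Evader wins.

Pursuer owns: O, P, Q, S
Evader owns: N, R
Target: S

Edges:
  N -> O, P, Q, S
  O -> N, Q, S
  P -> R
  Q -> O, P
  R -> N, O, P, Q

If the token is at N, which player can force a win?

A0 = {S}
A1: add {O} — O (Pursuer) has O→S.
A2: add {Q} — Q (Pursuer) has Q→O.
A3 = A2; e.g. N (Evader) can still go to P. Fixed point.
N never enters the attractor, so Evader can avoid the target forever.

Evader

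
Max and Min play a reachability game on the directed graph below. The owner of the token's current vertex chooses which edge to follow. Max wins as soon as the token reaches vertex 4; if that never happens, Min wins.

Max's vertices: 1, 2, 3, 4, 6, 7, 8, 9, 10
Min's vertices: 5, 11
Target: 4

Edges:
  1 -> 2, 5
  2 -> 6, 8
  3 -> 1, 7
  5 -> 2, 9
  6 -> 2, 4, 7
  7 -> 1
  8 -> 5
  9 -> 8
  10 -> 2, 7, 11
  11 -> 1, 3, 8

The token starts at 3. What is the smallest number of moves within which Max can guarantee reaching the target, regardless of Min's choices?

4

A0 = {4}
A1: add {6} — 6 (Max) has 6→4.
A2: add {2} — 2 (Max) has 2→6.
A3: add {1, 10} — 1 (Max) has 1→2; 10 (Max) has 10→2.
A4: add {3, 7} — 3 (Max) has 3→1; 7 (Max) has 7→1.
A5 = A4; e.g. 5 (Min) can still go to 9. Fixed point.
3 enters the attractor at level 4, so Max can force the target in 4 moves from there.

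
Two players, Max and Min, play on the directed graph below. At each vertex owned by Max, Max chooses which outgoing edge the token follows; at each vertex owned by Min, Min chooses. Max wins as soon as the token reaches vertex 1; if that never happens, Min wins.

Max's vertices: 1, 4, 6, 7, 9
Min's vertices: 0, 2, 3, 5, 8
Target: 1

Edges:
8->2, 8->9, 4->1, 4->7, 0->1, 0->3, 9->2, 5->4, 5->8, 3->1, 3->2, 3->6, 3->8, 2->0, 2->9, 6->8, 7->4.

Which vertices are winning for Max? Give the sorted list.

1, 4, 7

A0 = {1}
A1: add {4} — 4 (Max) has 4→1.
A2: add {7} — 7 (Max) has 7→4.
A3 = A2; e.g. 0 (Min) can still go to 3. Fixed point.
Max's winning region = {1, 4, 7}.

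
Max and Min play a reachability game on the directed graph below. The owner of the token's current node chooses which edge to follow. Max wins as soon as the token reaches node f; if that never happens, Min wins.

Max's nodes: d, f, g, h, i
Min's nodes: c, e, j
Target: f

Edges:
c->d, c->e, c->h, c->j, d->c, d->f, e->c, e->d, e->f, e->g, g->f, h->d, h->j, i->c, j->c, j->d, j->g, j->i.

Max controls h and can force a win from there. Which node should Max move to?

d

A0 = {f}
A1: add {d, g} — d (Max) has d→f; g (Max) has g→f.
A2: add {h} — h (Max) has h→d.
A3 = A2; e.g. c (Min) can still go to e. Fixed point.
From h, successor d is in the attractor (rank 1); the other successor j is not.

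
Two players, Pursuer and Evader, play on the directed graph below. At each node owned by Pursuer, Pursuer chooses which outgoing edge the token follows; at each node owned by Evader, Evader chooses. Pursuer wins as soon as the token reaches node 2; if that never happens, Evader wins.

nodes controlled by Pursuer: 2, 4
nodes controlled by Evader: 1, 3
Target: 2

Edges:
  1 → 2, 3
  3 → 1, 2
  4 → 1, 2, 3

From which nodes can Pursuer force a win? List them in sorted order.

A0 = {2}
A1: add {4} — 4 (Pursuer) has 4→2.
A2 = A1; e.g. 1 (Evader) can still go to 3. Fixed point.
Pursuer's winning region = {2, 4}.

2, 4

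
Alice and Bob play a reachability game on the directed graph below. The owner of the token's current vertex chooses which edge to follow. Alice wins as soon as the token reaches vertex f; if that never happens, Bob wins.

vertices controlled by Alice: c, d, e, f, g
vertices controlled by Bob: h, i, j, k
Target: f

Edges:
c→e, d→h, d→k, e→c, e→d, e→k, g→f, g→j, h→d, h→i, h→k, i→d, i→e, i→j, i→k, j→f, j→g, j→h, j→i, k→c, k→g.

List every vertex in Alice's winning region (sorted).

f, g

A0 = {f}
A1: add {g} — g (Alice) has g→f.
A2 = A1; e.g. c (Alice) has no edge into A1. Fixed point.
Alice's winning region = {f, g}.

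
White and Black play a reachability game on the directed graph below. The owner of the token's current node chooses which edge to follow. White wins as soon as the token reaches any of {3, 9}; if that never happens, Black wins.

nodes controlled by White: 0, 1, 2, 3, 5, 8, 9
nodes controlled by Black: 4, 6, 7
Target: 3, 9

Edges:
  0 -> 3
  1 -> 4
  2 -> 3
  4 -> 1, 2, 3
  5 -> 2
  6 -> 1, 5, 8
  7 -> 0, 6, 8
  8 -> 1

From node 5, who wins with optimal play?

A0 = {3, 9}
A1: add {0, 2} — 0 (White) has 0→3; 2 (White) has 2→3.
A2: add {5} — 5 (White) has 5→2.
A3 = A2; e.g. 1 (White) has no edge into A2. Fixed point.
5 ∈ A2, so White can force the target.

White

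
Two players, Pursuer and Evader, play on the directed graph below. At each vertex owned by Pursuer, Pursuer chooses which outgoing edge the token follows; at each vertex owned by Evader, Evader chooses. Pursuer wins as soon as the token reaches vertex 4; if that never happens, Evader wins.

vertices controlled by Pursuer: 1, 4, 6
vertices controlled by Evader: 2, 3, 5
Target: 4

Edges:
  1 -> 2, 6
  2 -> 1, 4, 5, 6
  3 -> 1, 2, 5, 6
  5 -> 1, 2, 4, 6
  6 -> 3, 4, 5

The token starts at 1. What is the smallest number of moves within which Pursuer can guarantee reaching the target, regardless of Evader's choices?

2

A0 = {4}
A1: add {6} — 6 (Pursuer) has 6→4.
A2: add {1} — 1 (Pursuer) has 1→6.
A3 = A2; e.g. 2 (Evader) can still go to 5. Fixed point.
1 enters the attractor at level 2, so Pursuer can force the target in 2 moves from there.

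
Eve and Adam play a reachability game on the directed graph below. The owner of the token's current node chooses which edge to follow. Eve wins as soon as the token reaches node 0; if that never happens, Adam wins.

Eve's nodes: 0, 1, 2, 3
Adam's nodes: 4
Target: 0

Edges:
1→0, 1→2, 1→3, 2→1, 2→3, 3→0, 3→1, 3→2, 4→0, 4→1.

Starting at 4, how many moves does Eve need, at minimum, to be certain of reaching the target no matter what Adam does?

2

A0 = {0}
A1: add {1, 3} — 1 (Eve) has 1→0; 3 (Eve) has 3→0.
A2: add {2, 4} — 2 (Eve) has 2→1; 4 (Adam): all of {0, 1} already in.
A2 = all vertices. Fixed point.
4 enters the attractor at level 2, so Eve can force the target in 2 moves from there.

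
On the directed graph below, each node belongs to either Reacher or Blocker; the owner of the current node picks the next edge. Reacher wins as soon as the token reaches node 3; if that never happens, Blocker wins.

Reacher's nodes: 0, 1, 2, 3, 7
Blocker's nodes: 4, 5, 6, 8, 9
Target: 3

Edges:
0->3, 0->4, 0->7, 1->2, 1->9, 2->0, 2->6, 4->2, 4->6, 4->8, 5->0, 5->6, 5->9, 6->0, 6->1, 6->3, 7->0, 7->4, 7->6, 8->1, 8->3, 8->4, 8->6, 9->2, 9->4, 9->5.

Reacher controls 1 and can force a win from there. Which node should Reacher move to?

2

A0 = {3}
A1: add {0} — 0 (Reacher) has 0→3.
A2: add {2, 7} — 2 (Reacher) has 2→0; 7 (Reacher) has 7→0.
A3: add {1} — 1 (Reacher) has 1→2.
A4: add {6} — 6 (Blocker): all of {0, 1, 3} already in.
A5 = A4; e.g. 4 (Blocker) can still go to 8. Fixed point.
From 1, successor 2 is in the attractor (rank 2); the other successor 9 is not.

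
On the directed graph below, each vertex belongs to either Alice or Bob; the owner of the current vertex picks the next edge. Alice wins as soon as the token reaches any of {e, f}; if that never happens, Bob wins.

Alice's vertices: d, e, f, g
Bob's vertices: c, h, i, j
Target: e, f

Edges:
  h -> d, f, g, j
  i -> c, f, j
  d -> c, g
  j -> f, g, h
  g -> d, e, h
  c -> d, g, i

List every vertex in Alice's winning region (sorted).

d, e, f, g

A0 = {e, f}
A1: add {g} — g (Alice) has g→e.
A2: add {d} — d (Alice) has d→g.
A3 = A2; e.g. c (Bob) can still go to i. Fixed point.
Alice's winning region = {d, e, f, g}.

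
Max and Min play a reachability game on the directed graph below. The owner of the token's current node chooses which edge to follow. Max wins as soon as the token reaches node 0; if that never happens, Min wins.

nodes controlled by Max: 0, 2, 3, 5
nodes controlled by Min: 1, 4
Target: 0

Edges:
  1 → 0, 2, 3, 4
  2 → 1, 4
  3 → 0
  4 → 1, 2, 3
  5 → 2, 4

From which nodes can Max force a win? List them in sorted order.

0, 3

A0 = {0}
A1: add {3} — 3 (Max) has 3→0.
A2 = A1; e.g. 1 (Min) can still go to 2. Fixed point.
Max's winning region = {0, 3}.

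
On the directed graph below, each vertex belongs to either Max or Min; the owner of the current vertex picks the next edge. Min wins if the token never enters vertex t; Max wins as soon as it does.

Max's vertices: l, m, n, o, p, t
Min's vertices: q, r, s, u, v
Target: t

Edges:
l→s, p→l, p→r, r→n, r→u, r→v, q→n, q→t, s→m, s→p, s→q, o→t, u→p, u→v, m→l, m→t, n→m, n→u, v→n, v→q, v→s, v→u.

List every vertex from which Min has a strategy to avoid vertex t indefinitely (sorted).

A0 = {t}
A1: add {m, o} — m (Max) has m→t; o (Max) has o→t.
A2: add {n} — n (Max) has n→m.
A3: add {q} — q (Min): all of {n, t} already in.
A4 = A3; e.g. l (Max) has no edge into A3. Fixed point.
Max's attractor = {m, n, o, q, t}; Min avoids the target exactly from the complement.

l, p, r, s, u, v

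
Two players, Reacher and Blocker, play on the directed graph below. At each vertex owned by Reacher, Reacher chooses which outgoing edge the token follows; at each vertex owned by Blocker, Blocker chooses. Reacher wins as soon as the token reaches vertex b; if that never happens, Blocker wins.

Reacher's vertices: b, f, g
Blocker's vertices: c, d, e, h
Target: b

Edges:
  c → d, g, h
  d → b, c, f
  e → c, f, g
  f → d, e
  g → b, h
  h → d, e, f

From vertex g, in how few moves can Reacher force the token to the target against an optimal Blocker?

1

A0 = {b}
A1: add {g} — g (Reacher) has g→b.
A2 = A1; e.g. c (Blocker) can still go to d. Fixed point.
g enters the attractor at level 1, so Reacher can force the target in 1 move from there.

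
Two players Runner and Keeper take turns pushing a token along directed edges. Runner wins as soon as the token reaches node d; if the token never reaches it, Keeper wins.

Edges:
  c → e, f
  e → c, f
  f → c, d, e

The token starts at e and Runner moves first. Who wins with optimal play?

Keeper

Track states (vertex, player-to-move).
A0 = {(d,Runner), (d,Keeper)}
A1: add {(f,Runner)}.
A2 = A1; e.g. (c,Runner) stays out. (e,Runner) never enters ⇒ Keeper avoids the target.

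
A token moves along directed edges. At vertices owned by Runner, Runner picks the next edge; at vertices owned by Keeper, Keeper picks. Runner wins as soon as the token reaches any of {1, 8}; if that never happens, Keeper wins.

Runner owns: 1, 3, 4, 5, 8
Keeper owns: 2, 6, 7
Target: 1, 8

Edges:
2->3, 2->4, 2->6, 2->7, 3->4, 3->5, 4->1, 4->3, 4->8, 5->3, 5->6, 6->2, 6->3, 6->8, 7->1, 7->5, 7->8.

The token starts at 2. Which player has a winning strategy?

Keeper

A0 = {1, 8}
A1: add {4} — 4 (Runner) has 4→1.
A2: add {3} — 3 (Runner) has 3→4.
A3: add {5} — 5 (Runner) has 5→3.
A4: add {7} — 7 (Keeper): all of {1, 5, 8} already in.
A5 = A4; e.g. 2 (Keeper) can still go to 6. Fixed point.
2 never enters the attractor, so Keeper can avoid the target forever.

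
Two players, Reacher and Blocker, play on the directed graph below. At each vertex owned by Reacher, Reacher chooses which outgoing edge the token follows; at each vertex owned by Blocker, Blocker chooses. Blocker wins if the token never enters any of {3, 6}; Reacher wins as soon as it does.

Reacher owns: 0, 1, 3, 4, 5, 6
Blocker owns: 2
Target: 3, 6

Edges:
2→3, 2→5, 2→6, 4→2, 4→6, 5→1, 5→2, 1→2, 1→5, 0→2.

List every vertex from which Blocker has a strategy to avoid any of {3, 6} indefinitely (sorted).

A0 = {3, 6}
A1: add {4} — 4 (Reacher) has 4→6.
A2 = A1; e.g. 0 (Reacher) has no edge into A1. Fixed point.
Reacher's attractor = {3, 4, 6}; Blocker avoids the target exactly from the complement.

0, 1, 2, 5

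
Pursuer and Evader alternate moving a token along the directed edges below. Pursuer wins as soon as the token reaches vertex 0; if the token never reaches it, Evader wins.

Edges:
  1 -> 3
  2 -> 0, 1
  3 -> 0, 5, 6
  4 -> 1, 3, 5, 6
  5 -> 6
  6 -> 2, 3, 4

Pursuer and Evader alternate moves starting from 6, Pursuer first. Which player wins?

Track states (vertex, player-to-move).
A0 = {(0,Pursuer), (0,Evader)}
A1: add {(2,Pursuer), (3,Pursuer)}.
A2: add {(1,Evader)}.
A3: add {(4,Pursuer)}.
A4: add {(6,Evader)}.
A5: add {(5,Pursuer)}.
A6 = A5; e.g. (1,Pursuer) stays out. (6,Pursuer) never enters ⇒ Evader avoids the target.

Evader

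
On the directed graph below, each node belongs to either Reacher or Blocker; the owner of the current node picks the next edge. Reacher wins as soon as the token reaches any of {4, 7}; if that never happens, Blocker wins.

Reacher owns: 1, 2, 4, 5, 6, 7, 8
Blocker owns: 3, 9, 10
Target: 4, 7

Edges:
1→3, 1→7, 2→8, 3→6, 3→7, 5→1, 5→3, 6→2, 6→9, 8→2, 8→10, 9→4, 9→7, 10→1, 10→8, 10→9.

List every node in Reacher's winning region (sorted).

1, 3, 4, 5, 6, 7, 9

A0 = {4, 7}
A1: add {1, 9} — 1 (Reacher) has 1→7; 9 (Blocker): all of {4, 7} already in.
A2: add {5, 6} — 5 (Reacher) has 5→1; 6 (Reacher) has 6→9.
A3: add {3} — 3 (Blocker): all of {6, 7} already in.
A4 = A3; e.g. 2 (Reacher) has no edge into A3. Fixed point.
Reacher's winning region = {1, 3, 4, 5, 6, 7, 9}.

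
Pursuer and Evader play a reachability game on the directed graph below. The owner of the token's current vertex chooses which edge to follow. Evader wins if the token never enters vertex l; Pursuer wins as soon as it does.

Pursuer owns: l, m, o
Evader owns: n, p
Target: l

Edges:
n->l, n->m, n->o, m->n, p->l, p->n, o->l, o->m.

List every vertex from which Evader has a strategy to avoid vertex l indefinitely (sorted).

m, n, p

A0 = {l}
A1: add {o} — o (Pursuer) has o→l.
A2 = A1; e.g. m (Pursuer) has no edge into A1. Fixed point.
Pursuer's attractor = {l, o}; Evader avoids the target exactly from the complement.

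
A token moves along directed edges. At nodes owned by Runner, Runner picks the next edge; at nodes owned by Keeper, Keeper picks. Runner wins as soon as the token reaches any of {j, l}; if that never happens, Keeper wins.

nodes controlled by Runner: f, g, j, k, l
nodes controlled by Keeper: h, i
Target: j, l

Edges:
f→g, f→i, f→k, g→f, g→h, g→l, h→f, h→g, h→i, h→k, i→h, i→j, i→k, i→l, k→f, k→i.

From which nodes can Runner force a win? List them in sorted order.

A0 = {j, l}
A1: add {g} — g (Runner) has g→l.
A2: add {f} — f (Runner) has f→g.
A3: add {k} — k (Runner) has k→f.
A4 = A3; e.g. h (Keeper) can still go to i. Fixed point.
Runner's winning region = {f, g, j, k, l}.

f, g, j, k, l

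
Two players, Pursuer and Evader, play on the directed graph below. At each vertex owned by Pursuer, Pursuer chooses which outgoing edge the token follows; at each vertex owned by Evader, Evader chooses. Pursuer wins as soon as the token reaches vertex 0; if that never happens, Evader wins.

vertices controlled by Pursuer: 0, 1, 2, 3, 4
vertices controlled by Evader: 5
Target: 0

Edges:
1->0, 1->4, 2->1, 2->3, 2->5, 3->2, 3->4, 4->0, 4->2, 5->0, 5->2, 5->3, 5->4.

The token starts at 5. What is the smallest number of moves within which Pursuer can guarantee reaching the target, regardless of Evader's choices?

3

A0 = {0}
A1: add {1, 4} — 1 (Pursuer) has 1→0; 4 (Pursuer) has 4→0.
A2: add {2, 3} — 2 (Pursuer) has 2→1; 3 (Pursuer) has 3→4.
A3: add {5} — 5 (Evader): all of {0, 2, 3, 4} already in.
A3 = all vertices. Fixed point.
5 enters the attractor at level 3, so Pursuer can force the target in 3 moves from there.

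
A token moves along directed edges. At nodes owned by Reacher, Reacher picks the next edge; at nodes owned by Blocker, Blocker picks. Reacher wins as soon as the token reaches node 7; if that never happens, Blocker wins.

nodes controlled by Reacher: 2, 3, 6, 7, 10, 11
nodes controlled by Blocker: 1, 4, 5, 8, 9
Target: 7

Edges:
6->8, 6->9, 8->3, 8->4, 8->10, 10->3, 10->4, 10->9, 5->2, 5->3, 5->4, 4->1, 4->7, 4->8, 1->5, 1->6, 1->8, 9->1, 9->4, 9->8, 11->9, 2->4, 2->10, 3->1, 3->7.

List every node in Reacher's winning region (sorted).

A0 = {7}
A1: add {3} — 3 (Reacher) has 3→7.
A2: add {10} — 10 (Reacher) has 10→3.
A3: add {2} — 2 (Reacher) has 2→10.
A4 = A3; e.g. 1 (Blocker) can still go to 5. Fixed point.
Reacher's winning region = {2, 3, 7, 10}.

2, 3, 7, 10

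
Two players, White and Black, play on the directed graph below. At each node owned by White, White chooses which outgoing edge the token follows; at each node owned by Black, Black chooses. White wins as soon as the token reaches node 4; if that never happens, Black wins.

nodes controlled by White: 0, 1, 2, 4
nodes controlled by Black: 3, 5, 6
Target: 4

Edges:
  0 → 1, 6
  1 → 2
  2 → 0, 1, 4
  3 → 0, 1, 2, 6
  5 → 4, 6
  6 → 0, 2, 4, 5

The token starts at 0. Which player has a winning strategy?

White

A0 = {4}
A1: add {2} — 2 (White) has 2→4.
A2: add {1} — 1 (White) has 1→2.
A3: add {0} — 0 (White) has 0→1.
A4 = A3; e.g. 3 (Black) can still go to 6. Fixed point.
0 ∈ A3, so White can force the target.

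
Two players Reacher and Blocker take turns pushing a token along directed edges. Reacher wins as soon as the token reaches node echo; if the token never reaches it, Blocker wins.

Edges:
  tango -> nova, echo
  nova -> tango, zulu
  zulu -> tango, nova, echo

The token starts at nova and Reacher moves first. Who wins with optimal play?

Blocker

Track states (vertex, player-to-move).
A0 = {(echo,Reacher), (echo,Blocker)}
A1: add {(tango,Reacher), (zulu,Reacher)}.
A2: add {(nova,Blocker)}.
A3 = A2; e.g. (tango,Blocker) stays out. (nova,Reacher) never enters ⇒ Blocker avoids the target.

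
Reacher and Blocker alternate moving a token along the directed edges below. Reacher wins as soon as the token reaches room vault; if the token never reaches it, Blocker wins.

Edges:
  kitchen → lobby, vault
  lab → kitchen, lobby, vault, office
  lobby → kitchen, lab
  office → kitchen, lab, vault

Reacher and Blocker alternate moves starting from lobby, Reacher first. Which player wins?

Track states (vertex, player-to-move).
A0 = {(vault,Reacher), (vault,Blocker)}
A1: add {(kitchen,Reacher), (lab,Reacher), (office,Reacher)}.
A2: add {(lobby,Blocker), (office,Blocker)}.
A3 = A2; e.g. (kitchen,Blocker) stays out. (lobby,Reacher) never enters ⇒ Blocker avoids the target.

Blocker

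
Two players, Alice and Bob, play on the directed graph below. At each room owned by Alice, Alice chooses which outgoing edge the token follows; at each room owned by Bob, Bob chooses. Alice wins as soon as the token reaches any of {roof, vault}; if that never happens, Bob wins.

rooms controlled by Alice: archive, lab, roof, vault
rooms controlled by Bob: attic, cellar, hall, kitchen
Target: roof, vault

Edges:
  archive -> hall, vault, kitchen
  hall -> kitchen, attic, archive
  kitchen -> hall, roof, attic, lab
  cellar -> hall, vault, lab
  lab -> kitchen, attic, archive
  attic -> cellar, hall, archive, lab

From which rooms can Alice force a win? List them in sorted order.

A0 = {roof, vault}
A1: add {archive} — archive (Alice) has archive→vault.
A2: add {lab} — lab (Alice) has lab→archive.
A3 = A2; e.g. cellar (Bob) can still go to hall. Fixed point.
Alice's winning region = {archive, lab, roof, vault}.

archive, lab, roof, vault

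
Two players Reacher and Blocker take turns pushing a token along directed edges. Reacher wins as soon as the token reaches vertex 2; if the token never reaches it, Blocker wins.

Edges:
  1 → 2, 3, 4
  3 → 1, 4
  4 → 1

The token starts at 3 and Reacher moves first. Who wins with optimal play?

Reacher

Track states (vertex, player-to-move).
A0 = {(2,Reacher), (2,Blocker)}
A1: add {(1,Reacher)}.
A2: add {(4,Blocker)}.
A3: add {(3,Reacher)}.
(3,Reacher) ∈ A3 ⇒ Reacher forces the target.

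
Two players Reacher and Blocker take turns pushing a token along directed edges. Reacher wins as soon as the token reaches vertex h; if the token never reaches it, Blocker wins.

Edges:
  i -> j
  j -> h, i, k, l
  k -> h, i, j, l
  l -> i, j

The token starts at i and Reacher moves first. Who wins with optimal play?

Track states (vertex, player-to-move).
A0 = {(h,Reacher), (h,Blocker)}
A1: add {(j,Reacher), (k,Reacher)}.
A2: add {(i,Blocker)}.
A3: add {(l,Reacher)}.
A4 = A3; e.g. (i,Reacher) stays out. (i,Reacher) never enters ⇒ Blocker avoids the target.

Blocker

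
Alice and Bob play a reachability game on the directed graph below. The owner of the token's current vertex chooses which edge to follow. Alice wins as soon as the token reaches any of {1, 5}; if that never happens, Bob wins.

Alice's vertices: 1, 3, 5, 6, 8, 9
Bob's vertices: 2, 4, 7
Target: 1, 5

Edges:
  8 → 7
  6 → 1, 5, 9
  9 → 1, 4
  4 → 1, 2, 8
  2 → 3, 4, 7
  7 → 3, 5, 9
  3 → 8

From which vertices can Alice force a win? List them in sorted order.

A0 = {1, 5}
A1: add {6, 9} — 6 (Alice) has 6→1; 9 (Alice) has 9→1.
A2 = A1; e.g. 2 (Bob) can still go to 3. Fixed point.
Alice's winning region = {1, 5, 6, 9}.

1, 5, 6, 9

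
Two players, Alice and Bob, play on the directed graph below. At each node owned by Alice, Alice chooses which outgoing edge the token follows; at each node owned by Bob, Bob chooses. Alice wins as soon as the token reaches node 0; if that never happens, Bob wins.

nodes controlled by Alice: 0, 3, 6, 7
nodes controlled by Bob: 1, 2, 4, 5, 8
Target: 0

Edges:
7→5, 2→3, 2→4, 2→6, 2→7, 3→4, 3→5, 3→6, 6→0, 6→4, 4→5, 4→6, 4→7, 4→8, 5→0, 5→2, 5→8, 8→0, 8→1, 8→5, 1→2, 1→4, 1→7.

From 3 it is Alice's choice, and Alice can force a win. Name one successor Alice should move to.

A0 = {0}
A1: add {6} — 6 (Alice) has 6→0.
A2: add {3} — 3 (Alice) has 3→6.
A3 = A2; e.g. 1 (Bob) can still go to 2. Fixed point.
From 3, successor 6 is in the attractor (rank 1); the other successors 4, 5 are not.

6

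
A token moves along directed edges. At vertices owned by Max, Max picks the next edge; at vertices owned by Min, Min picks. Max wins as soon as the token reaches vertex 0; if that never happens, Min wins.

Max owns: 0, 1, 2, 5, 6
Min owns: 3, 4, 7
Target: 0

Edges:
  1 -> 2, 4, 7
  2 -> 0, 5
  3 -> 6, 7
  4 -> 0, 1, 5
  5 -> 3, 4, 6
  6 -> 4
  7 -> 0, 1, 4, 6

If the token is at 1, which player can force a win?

A0 = {0}
A1: add {2} — 2 (Max) has 2→0.
A2: add {1} — 1 (Max) has 1→2.
A3 = A2; e.g. 3 (Min) can still go to 6. Fixed point.
1 ∈ A2, so Max can force the target.

Max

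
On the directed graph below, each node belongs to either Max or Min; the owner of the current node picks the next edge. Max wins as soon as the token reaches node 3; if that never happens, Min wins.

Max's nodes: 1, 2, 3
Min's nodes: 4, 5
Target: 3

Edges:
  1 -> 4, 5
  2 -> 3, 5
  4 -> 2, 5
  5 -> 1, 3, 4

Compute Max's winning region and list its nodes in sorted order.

A0 = {3}
A1: add {2} — 2 (Max) has 2→3.
A2 = A1; e.g. 1 (Max) has no edge into A1. Fixed point.
Max's winning region = {2, 3}.

2, 3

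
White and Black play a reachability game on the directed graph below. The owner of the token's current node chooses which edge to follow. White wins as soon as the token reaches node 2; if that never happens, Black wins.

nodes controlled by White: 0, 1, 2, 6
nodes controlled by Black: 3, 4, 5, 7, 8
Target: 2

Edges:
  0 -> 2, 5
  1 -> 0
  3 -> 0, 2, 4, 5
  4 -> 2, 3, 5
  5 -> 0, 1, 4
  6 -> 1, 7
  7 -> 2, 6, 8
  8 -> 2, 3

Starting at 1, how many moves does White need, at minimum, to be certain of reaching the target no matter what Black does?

2

A0 = {2}
A1: add {0} — 0 (White) has 0→2.
A2: add {1} — 1 (White) has 1→0.
1 enters the attractor at level 2, so White can force the target in 2 moves from there.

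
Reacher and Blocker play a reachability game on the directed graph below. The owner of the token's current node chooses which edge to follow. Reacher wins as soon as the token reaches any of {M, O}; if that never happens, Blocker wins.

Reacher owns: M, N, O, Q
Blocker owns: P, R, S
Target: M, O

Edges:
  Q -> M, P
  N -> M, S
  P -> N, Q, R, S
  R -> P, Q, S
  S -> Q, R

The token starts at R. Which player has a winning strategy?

Blocker

A0 = {M, O}
A1: add {N, Q} — N (Reacher) has N→M; Q (Reacher) has Q→M.
A2 = A1; e.g. P (Blocker) can still go to R. Fixed point.
R never enters the attractor, so Blocker can avoid the target forever.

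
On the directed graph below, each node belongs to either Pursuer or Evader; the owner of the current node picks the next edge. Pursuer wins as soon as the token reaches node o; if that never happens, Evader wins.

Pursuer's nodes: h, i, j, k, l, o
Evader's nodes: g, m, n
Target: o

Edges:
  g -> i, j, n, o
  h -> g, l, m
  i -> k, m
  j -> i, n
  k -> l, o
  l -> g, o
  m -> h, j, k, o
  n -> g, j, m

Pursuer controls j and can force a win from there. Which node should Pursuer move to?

i

A0 = {o}
A1: add {k, l} — k (Pursuer) has k→o; l (Pursuer) has l→o.
A2: add {h, i} — h (Pursuer) has h→l; i (Pursuer) has i→k.
A3: add {j} — j (Pursuer) has j→i.
A4: add {m} — m (Evader): all of {h, j, k, o} already in.
A5 = A4; e.g. g (Evader) can still go to n. Fixed point.
From j, successor i is in the attractor (rank 2); the other successor n is not.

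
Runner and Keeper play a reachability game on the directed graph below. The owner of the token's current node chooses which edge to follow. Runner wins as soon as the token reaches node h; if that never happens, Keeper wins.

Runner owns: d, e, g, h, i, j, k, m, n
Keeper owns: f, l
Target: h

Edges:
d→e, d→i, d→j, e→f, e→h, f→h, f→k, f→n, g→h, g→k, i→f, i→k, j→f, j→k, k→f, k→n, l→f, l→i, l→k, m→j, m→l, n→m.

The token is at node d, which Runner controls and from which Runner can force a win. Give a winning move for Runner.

A0 = {h}
A1: add {e, g} — e (Runner) has e→h; g (Runner) has g→h.
A2: add {d} — d (Runner) has d→e.
A3 = A2; e.g. f (Keeper) can still go to k. Fixed point.
From d, successor e is in the attractor (rank 1); the other successors i, j are not.

e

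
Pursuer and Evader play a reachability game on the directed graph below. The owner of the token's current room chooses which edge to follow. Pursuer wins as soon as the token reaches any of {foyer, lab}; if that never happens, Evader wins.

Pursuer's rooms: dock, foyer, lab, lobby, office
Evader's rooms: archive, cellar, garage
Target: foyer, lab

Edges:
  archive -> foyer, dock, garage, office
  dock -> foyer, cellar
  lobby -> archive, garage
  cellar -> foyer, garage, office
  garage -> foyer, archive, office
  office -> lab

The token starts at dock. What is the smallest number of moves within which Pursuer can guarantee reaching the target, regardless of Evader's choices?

1

A0 = {foyer, lab}
A1: add {dock, office} — dock (Pursuer) has dock→foyer; office (Pursuer) has office→lab.
A2 = A1; e.g. archive (Evader) can still go to garage. Fixed point.
dock enters the attractor at level 1, so Pursuer can force the target in 1 move from there.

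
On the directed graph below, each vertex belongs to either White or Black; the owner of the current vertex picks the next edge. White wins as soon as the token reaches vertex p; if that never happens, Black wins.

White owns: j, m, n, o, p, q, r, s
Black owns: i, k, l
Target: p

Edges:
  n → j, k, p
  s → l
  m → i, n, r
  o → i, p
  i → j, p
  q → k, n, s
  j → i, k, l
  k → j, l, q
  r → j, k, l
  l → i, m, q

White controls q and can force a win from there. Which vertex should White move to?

n

A0 = {p}
A1: add {n, o} — n (White) has n→p; o (White) has o→p.
A2: add {m, q} — m (White) has m→n; q (White) has q→n.
A3 = A2; e.g. i (Black) can still go to j. Fixed point.
From q, successor n is in the attractor (rank 1); the other successors k, s are not.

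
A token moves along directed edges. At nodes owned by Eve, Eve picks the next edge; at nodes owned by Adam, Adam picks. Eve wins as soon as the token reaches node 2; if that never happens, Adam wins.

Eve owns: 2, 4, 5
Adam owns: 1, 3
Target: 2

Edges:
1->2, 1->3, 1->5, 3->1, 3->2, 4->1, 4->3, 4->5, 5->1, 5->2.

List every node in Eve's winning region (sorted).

2, 4, 5

A0 = {2}
A1: add {5} — 5 (Eve) has 5→2.
A2: add {4} — 4 (Eve) has 4→5.
A3 = A2; e.g. 1 (Adam) can still go to 3. Fixed point.
Eve's winning region = {2, 4, 5}.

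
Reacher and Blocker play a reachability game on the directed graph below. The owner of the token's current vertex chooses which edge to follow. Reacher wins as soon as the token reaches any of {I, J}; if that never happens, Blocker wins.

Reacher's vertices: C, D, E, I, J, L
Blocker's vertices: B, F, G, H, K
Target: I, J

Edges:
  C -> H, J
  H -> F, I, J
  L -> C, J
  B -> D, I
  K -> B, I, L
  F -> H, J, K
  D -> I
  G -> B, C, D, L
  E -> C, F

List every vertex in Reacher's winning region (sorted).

B, C, D, E, G, I, J, K, L

A0 = {I, J}
A1: add {C, D, L} — C (Reacher) has C→J; D (Reacher) has D→I; L (Reacher) has L→J.
A2: add {B, E} — B (Blocker): all of {D, I} already in; E (Reacher) has E→C.
A3: add {G, K} — G (Blocker): all of {B, C, D, L} already in; K (Blocker): all of {B, I, L} already in.
A4 = A3; e.g. F (Blocker) can still go to H. Fixed point.
Reacher's winning region = {B, C, D, E, G, I, J, K, L}.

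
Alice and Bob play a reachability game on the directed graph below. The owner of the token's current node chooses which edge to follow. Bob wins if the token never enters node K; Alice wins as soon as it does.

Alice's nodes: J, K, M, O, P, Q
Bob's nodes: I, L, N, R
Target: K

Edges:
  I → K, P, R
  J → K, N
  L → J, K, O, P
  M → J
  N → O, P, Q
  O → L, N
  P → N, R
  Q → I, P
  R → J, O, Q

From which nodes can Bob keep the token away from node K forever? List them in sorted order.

I, L, N, O, P, Q, R

A0 = {K}
A1: add {J} — J (Alice) has J→K.
A2: add {M} — M (Alice) has M→J.
A3 = A2; e.g. I (Bob) can still go to P. Fixed point.
Alice's attractor = {J, K, M}; Bob avoids the target exactly from the complement.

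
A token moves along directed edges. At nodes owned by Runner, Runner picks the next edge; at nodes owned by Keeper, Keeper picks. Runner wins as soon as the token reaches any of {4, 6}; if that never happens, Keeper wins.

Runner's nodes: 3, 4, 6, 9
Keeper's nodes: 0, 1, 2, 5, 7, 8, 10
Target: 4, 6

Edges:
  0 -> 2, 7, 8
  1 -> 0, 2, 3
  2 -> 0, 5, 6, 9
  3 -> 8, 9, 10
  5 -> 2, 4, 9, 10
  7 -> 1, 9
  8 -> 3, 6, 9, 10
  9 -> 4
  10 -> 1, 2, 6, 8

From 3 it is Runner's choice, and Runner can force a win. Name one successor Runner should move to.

A0 = {4, 6}
A1: add {9} — 9 (Runner) has 9→4.
A2: add {3} — 3 (Runner) has 3→9.
A3 = A2; e.g. 0 (Keeper) can still go to 2. Fixed point.
From 3, successor 9 is in the attractor (rank 1); the other successors 8, 10 are not.

9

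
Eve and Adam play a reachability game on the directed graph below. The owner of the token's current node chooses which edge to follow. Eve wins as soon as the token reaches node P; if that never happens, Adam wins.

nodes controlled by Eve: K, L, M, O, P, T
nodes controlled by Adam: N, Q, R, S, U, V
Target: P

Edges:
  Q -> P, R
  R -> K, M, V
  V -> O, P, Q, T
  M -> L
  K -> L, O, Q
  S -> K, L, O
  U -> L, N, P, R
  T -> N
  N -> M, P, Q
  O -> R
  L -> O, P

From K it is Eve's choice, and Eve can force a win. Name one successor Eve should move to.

L

A0 = {P}
A1: add {L} — L (Eve) has L→P.
A2: add {K, M} — K (Eve) has K→L; M (Eve) has M→L.
A3 = A2; e.g. N (Adam) can still go to Q. Fixed point.
From K, successor L is in the attractor (rank 1); the other successors O, Q are not.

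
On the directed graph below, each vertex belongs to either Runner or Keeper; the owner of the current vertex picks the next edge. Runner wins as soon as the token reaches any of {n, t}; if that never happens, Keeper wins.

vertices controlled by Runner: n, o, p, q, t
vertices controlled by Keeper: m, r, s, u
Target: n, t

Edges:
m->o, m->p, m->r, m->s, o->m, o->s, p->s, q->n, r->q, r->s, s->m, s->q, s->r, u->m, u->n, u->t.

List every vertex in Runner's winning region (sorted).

n, q, t

A0 = {n, t}
A1: add {q} — q (Runner) has q→n.
A2 = A1; e.g. m (Keeper) can still go to o. Fixed point.
Runner's winning region = {n, q, t}.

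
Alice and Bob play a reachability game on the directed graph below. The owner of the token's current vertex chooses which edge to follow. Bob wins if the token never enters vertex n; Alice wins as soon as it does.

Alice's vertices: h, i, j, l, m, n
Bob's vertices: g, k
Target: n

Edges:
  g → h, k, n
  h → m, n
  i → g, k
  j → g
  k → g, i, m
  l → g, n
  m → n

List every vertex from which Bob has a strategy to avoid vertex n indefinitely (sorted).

A0 = {n}
A1: add {h, l, m} — h (Alice) has h→n; l (Alice) has l→n; m (Alice) has m→n.
A2 = A1; e.g. g (Bob) can still go to k. Fixed point.
Alice's attractor = {h, l, m, n}; Bob avoids the target exactly from the complement.

g, i, j, k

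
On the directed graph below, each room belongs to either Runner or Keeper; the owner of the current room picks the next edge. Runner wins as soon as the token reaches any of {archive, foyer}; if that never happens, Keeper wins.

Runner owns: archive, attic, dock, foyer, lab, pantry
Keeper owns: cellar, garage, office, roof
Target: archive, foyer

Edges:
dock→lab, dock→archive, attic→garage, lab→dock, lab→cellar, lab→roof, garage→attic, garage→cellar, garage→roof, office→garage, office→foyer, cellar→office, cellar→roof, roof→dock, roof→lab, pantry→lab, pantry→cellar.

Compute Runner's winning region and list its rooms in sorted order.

archive, dock, foyer, lab, pantry, roof

A0 = {archive, foyer}
A1: add {dock} — dock (Runner) has dock→archive.
A2: add {lab} — lab (Runner) has lab→dock.
A3: add {pantry, roof} — roof (Keeper): all of {dock, lab} already in; pantry (Runner) has pantry→lab.
A4 = A3; e.g. attic (Runner) has no edge into A3. Fixed point.
Runner's winning region = {archive, dock, foyer, lab, pantry, roof}.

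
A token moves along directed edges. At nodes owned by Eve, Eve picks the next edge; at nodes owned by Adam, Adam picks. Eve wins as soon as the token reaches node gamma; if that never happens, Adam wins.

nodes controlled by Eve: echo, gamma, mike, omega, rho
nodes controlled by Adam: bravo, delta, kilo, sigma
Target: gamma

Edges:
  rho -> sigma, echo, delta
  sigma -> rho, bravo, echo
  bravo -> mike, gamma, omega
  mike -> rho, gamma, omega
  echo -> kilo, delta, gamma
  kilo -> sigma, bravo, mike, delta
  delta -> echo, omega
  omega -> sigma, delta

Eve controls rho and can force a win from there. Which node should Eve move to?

echo

A0 = {gamma}
A1: add {echo, mike} — mike (Eve) has mike→gamma; echo (Eve) has echo→gamma.
A2: add {rho} — rho (Eve) has rho→echo.
A3 = A2; e.g. sigma (Adam) can still go to bravo. Fixed point.
From rho, successor echo is in the attractor (rank 1); the other successors delta, sigma are not.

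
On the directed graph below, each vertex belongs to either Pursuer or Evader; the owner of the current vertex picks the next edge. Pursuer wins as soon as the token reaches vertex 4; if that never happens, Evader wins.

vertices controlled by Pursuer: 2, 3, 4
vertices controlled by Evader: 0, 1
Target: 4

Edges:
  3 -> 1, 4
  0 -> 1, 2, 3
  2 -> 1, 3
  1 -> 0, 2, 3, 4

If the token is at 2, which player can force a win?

Pursuer

A0 = {4}
A1: add {3} — 3 (Pursuer) has 3→4.
A2: add {2} — 2 (Pursuer) has 2→3.
A3 = A2; e.g. 0 (Evader) can still go to 1. Fixed point.
2 ∈ A2, so Pursuer can force the target.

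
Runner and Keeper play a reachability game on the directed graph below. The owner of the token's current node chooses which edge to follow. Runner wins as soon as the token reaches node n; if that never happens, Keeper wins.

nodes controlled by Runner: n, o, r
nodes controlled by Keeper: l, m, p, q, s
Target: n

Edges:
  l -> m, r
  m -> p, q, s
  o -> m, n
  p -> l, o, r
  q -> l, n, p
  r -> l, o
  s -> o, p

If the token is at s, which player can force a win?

A0 = {n}
A1: add {o} — o (Runner) has o→n.
A2: add {r} — r (Runner) has r→o.
A3 = A2; e.g. l (Keeper) can still go to m. Fixed point.
s never enters the attractor, so Keeper can avoid the target forever.

Keeper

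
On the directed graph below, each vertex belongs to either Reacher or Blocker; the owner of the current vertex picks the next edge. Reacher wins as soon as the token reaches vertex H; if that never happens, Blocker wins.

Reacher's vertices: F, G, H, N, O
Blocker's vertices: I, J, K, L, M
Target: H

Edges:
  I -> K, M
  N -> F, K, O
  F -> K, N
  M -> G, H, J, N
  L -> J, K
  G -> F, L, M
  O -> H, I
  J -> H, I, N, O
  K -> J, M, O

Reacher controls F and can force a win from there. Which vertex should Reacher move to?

A0 = {H}
A1: add {O} — O (Reacher) has O→H.
A2: add {N} — N (Reacher) has N→O.
A3: add {F} — F (Reacher) has F→N.
A4: add {G} — G (Reacher) has G→F.
A5 = A4; e.g. I (Blocker) can still go to K. Fixed point.
From F, successor N is in the attractor (rank 2); the other successor K is not.

N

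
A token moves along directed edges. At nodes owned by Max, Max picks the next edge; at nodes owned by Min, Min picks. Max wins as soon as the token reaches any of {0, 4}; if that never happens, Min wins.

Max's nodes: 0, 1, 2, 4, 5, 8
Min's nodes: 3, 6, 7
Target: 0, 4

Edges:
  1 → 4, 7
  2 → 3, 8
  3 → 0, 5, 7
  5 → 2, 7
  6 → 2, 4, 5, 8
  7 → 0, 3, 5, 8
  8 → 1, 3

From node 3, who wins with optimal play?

Min

A0 = {0, 4}
A1: add {1} — 1 (Max) has 1→4.
A2: add {8} — 8 (Max) has 8→1.
A3: add {2} — 2 (Max) has 2→8.
A4: add {5} — 5 (Max) has 5→2.
A5: add {6} — 6 (Min): all of {2, 4, 5, 8} already in.
A6 = A5; e.g. 3 (Min) can still go to 7. Fixed point.
3 never enters the attractor, so Min can avoid the target forever.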